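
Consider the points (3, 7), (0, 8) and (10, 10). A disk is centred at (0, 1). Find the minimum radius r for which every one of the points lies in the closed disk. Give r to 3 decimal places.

13.454

The required radius is the distance from (0, 1) to the farthest point.
Squared distances: 45, 49, 181.
Maximum is 181, attained at (10, 10).
r = √181 ≈ 13.454.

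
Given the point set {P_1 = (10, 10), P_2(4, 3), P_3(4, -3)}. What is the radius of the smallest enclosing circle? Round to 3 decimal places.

Side lengths²: P_1P_2² = 85, P_1P_3² = 205, P_2P_3² = 36.
Since P_1P_3² = 205 ≥ 85 + 36 = 121, the angle opposite P_1P_3 is not acute, so the smallest enclosing circle has P_1P_3 as diameter.
Centre = midpoint of P_1P_3 = (7, 3.5), r² = 205/4 = 51.25.
r = √(51.25) ≈ 7.159.

7.159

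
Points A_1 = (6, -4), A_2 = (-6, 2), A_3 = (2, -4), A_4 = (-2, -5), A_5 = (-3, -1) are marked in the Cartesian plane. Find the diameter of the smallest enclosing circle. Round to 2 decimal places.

A smallest enclosing disk is always determined by at most three of the input points on its boundary.
The farthest pair is A_1–A_2 with squared distance 180. The circle on this segment as diameter has centre (0, -1) and r² = 180/4 = 45.
Check A_3: distance² to centre = 13 ≤ 45, so it lies inside.
All remaining points lie in this disk, and no smaller disk contains both endpoints, so this is the minimum enclosing circle.
Diameter = 2r = 2√45 ≈ 13.42.

13.42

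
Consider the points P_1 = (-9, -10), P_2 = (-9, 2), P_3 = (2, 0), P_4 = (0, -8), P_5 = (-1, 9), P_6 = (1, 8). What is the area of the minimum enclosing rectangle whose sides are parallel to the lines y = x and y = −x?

In coordinates u = x + y, v = x − y the rectangle is axis-aligned; the map (x,y)→(u,v) scales areas by 2.
u-values: -19, -7, 2, -8, 8, 9; range = 9 − (-19) = 28.
v-values: 1, -11, 2, 8, -10, -7; range = 8 − (-11) = 19.
Area = (28 × 19) / 2 = 266.

266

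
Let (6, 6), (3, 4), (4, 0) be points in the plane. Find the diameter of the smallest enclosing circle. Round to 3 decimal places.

6.325

Call the three points A, B, C in the order given.
Side lengths²: AB² = 13, AC² = 40, BC² = 17.
Since AC² = 40 ≥ 17 + 13 = 30, the angle opposite AC is not acute, so the smallest enclosing circle has AC as diameter.
Centre = midpoint of AC = (5, 3), r² = 40/4 = 10.
Diameter = 2r = 2√10 ≈ 6.325.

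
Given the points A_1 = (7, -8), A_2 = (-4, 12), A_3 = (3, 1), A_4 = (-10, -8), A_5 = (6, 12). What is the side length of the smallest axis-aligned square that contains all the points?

20

The bounding box has width 17 and height 20.
An axis-aligned square enclosing the set must have side ≥ max(width, height).
So the minimum side is max(17, 20) = 20.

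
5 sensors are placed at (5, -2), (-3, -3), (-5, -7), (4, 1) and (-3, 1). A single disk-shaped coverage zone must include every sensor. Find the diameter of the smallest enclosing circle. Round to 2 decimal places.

12.04

A smallest enclosing disk is always determined by at most three of the input points on its boundary.
The farthest pair is (-5, -7)–(4, 1) with squared distance 145. The circle on this segment as diameter has centre (-0.5, -3) and r² = 145/4 = 36.25.
Check (5, -2): distance² to centre = 31.25 ≤ 36.25, so it lies inside.
All remaining points lie in this disk, and no smaller disk contains both endpoints, so this is the minimum enclosing circle.
Diameter = 2r = 2√(36.25) ≈ 12.04.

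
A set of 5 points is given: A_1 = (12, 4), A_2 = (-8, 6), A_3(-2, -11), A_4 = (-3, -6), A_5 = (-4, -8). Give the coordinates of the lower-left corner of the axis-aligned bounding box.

(-8, -11)

x-range [-8, 12], y-range [-11, 6].
The lower-left corner is (-8, -11).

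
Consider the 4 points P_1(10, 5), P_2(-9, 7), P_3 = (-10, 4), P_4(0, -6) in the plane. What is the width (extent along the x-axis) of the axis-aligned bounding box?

20

max x = 10, min x = -10, so width = 20.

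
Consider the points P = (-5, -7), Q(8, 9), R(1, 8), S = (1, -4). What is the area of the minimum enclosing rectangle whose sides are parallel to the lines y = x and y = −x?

In coordinates u = x + y, v = x − y the rectangle is axis-aligned; the map (x,y)→(u,v) scales areas by 2.
u-values: -12, 17, 9, -3; range = 17 − (-12) = 29.
v-values: 2, -1, -7, 5; range = 5 − (-7) = 12.
Area = (29 × 12) / 2 = 174.

174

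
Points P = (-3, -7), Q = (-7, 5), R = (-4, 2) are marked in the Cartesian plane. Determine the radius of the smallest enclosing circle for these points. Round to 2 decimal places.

Side lengths²: PQ² = 160, PR² = 82, QR² = 18.
Since PQ² = 160 ≥ 82 + 18 = 100, the angle opposite PQ is not acute, so the smallest enclosing circle has PQ as diameter.
Centre = midpoint of PQ = (-5, -1), r² = 160/4 = 40.
r = √40 ≈ 6.32.

6.32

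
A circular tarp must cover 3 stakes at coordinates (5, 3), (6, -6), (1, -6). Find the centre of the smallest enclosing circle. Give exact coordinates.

Call the three points A, B, C in the order given.
Side lengths²: AB² = 82, AC² = 97, BC² = 25.
Since AC² = 97 < 82 + 25 = 107, the triangle is acute, so the smallest enclosing circle is the circumcircle.
Circumcentre = (3.5, -31/18), r² = 3977/162.
Centre = (3.5, -31/18).

(3.5, -31/18)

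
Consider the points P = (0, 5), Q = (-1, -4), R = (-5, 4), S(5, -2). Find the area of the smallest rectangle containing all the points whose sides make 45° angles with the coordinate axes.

In coordinates u = x + y, v = x − y the rectangle is axis-aligned; the map (x,y)→(u,v) scales areas by 2.
u-values: 5, -5, -1, 3; range = 5 − (-5) = 10.
v-values: -5, 3, -9, 7; range = 7 − (-9) = 16.
Area = (10 × 16) / 2 = 80.

80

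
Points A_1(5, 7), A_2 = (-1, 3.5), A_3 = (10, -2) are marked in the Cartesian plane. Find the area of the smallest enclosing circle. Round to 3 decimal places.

118.844

Side lengths²: A_1A_2² = 48.25, A_1A_3² = 106, A_2A_3² = 151.25.
Since A_2A_3² = 151.25 < 106 + 48.25 = 154.25, the triangle is acute, so the smallest enclosing circle is the circumcircle.
Circumcentre = (237/52, 45/52), r² = 51145/1352.
Area = π·r² = π·51145/1352 ≈ 118.844.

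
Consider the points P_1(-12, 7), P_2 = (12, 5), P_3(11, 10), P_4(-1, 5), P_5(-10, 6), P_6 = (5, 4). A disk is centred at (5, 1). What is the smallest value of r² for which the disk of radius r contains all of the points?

325

The required radius is the distance from (5, 1) to the farthest point.
Squared distances: 325, 65, 117, 52, 250, 9.
Maximum is 325, attained at P_1.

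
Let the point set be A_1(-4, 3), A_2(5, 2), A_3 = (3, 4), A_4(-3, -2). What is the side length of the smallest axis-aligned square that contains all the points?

The bounding box has width 9 and height 6.
An axis-aligned square enclosing the set must have side ≥ max(width, height).
So the minimum side is max(9, 6) = 9.

9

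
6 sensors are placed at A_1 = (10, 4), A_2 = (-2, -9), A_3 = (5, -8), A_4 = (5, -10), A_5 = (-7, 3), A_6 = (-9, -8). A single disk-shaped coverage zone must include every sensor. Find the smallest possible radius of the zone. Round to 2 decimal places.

11.24

The farthest pair is A_1–A_6 with squared distance 505. The circle on this segment as diameter has centre (0.5, -2) and r² = 505/4 = 126.25.
Check A_2: distance² to centre = 55.25 ≤ 126.25, so it lies inside.
All remaining points lie in this disk, and no smaller disk contains both endpoints, so this is the minimum enclosing circle.
r = √(126.25) ≈ 11.24.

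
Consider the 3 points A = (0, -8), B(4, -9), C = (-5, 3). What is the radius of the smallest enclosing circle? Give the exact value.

Side lengths²: AB² = 17, AC² = 146, BC² = 225.
Since BC² = 225 ≥ 146 + 17 = 163, the angle opposite BC is not acute, so the smallest enclosing circle has BC as diameter.
Centre = midpoint of BC = (-0.5, -3), r² = 225/4 = 56.25.
r = √(56.25) = 7.5.

7.5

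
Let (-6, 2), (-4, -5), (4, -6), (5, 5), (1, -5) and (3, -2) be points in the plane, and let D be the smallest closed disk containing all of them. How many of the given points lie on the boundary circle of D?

A smallest enclosing disk is always determined by at most three of the input points on its boundary.
The minimum enclosing circle is determined by three boundary points: (-6, 2), (4, -6), (5, 5).
Their circumcentre is (29/59, -8/59) with r² = 162565/3481.
The farthest remaining point (-4, -5) is at distance² 152594/3481 ≤ 162565/3481.
The points at distance exactly r from the centre are (-6, 2), (4, -6), (5, 5) — 3 points.

3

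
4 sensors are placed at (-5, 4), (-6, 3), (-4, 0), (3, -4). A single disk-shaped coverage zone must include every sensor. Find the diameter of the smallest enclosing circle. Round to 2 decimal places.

A smallest enclosing disk is always determined by at most three of the input points on its boundary.
The farthest pair is (-6, 3)–(3, -4) with squared distance 130. The circle on this segment as diameter has centre (-1.5, -0.5) and r² = 130/4 = 32.5.
Check (-5, 4): distance² to centre = 32.5 ≤ 32.5, so it lies inside.
All remaining points lie in this disk, and no smaller disk contains both endpoints, so this is the minimum enclosing circle.
Diameter = 2r = 2√(32.5) ≈ 11.40.

11.40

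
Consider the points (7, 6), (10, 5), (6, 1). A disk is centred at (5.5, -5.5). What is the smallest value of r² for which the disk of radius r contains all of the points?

The required radius is the distance from (5.5, -5.5) to the farthest point.
Squared distances: 134.5, 130.5, 42.5.
Maximum is 134.5, attained at (7, 6).

134.5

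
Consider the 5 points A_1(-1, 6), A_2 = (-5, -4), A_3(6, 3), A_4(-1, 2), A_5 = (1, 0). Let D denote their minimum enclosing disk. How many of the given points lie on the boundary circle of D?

The minimum enclosing circle of a finite set is fixed by two of the points (as a diameter) or three (as a circumcircle).
The minimum enclosing circle is determined by three boundary points: A_1, A_2, A_3.
Their circumcentre is (17/41, -15/41) with r² = 71485/1681.
The farthest remaining point A_4 is at distance² 12773/1681 ≤ 71485/1681.
The points at distance exactly r from the centre are A_1, A_2, A_3 — 3 points.

3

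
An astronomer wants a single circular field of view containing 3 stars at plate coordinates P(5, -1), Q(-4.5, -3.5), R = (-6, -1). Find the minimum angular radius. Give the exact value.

5.5

Side lengths²: PQ² = 96.5, PR² = 121, QR² = 8.5.
Since PR² = 121 ≥ 96.5 + 8.5 = 105, the angle opposite PR is not acute, so the smallest enclosing circle has PR as diameter.
Centre = midpoint of PR = (-0.5, -1), r² = 121/4 = 30.25.
r = √(30.25) = 5.5.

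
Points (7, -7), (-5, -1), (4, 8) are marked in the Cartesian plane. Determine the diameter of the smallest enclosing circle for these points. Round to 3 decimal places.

Call the three points A, B, C in the order given.
Side lengths²: AB² = 180, AC² = 234, BC² = 162.
Since AC² = 234 < 180 + 162 = 342, the triangle is acute, so the smallest enclosing circle is the circumcircle.
Circumcentre = (3, 0), r² = 65.
Diameter = 2r = 2√65 ≈ 16.125.

16.125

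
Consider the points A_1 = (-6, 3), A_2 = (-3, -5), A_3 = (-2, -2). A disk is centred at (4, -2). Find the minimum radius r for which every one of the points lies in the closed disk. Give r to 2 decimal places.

11.18

The required radius is the distance from (4, -2) to the farthest point.
Squared distances: 125, 58, 36.
Maximum is 125, attained at A_1.
r = √125 ≈ 11.18.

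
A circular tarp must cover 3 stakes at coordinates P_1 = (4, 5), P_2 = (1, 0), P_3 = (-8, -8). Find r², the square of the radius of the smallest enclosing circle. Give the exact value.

Side lengths²: P_1P_2² = 34, P_1P_3² = 313, P_2P_3² = 145.
Since P_1P_3² = 313 ≥ 145 + 34 = 179, the angle opposite P_1P_3 is not acute, so the smallest enclosing circle has P_1P_3 as diameter.
Centre = midpoint of P_1P_3 = (-2, -1.5), r² = 313/4 = 78.25.

78.25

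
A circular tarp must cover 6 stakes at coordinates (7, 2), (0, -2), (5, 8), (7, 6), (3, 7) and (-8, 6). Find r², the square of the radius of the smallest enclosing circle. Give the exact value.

A smallest enclosing disk is always determined by at most three of the input points on its boundary.
The farthest pair is (7, 2)–(-8, 6) with squared distance 241. The circle on this segment as diameter has centre (-0.5, 4) and r² = 241/4 = 60.25.
Check (0, -2): distance² to centre = 36.25 ≤ 60.25, so it lies inside.
All remaining points lie in this disk, and no smaller disk contains both endpoints, so this is the minimum enclosing circle.

60.25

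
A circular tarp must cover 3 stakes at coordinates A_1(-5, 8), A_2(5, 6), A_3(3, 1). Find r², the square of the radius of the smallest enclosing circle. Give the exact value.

Side lengths²: A_1A_2² = 104, A_1A_3² = 113, A_2A_3² = 29.
Since A_1A_3² = 113 < 104 + 29 = 133, the triangle is acute, so the smallest enclosing circle is the circumcircle.
Circumcentre = (-19/54, 283/54), r² = 42601/1458.

42601/1458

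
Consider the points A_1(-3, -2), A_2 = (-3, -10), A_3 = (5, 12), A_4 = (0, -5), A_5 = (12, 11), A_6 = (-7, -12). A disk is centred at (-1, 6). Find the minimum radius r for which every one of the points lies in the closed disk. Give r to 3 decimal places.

The required radius is the distance from (-1, 6) to the farthest point.
Squared distances: 68, 260, 72, 122, 194, 360.
Maximum is 360, attained at A_6.
r = √360 ≈ 18.974.

18.974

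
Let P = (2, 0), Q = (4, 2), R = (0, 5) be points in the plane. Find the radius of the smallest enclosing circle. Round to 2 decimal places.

Side lengths²: PQ² = 8, PR² = 29, QR² = 25.
Since PR² = 29 < 25 + 8 = 33, the triangle is acute, so the smallest enclosing circle is the circumcircle.
Circumcentre = (19/14, 37/14), r² = 725/98.
r = √(725/98) ≈ 2.72.

2.72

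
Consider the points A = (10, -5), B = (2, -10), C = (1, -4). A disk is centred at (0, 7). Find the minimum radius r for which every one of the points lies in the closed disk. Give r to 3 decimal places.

The required radius is the distance from (0, 7) to the farthest point.
Squared distances: 244, 293, 122.
Maximum is 293, attained at B.
r = √293 ≈ 17.117.

17.117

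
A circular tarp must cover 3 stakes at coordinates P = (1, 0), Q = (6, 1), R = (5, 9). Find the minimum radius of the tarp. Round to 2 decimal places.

Side lengths²: PQ² = 26, PR² = 97, QR² = 65.
Since PR² = 97 ≥ 65 + 26 = 91, the angle opposite PR is not acute, so the smallest enclosing circle has PR as diameter.
Centre = midpoint of PR = (3, 4.5), r² = 97/4 = 24.25.
r = √(24.25) ≈ 4.92.

4.92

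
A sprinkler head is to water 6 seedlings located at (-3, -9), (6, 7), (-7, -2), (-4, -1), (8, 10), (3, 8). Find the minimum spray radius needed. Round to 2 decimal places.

10.98

The farthest pair is (-3, -9)–(8, 10) with squared distance 482. The circle on this segment as diameter has centre (2.5, 0.5) and r² = 482/4 = 120.5.
Check (6, 7): distance² to centre = 54.5 ≤ 120.5, so it lies inside.
All remaining points lie in this disk, and no smaller disk contains both endpoints, so this is the minimum enclosing circle.
r = √(120.5) ≈ 10.98.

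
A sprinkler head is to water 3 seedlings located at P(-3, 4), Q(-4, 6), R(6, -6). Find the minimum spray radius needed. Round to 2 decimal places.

7.81

Side lengths²: PQ² = 5, PR² = 181, QR² = 244.
Since QR² = 244 ≥ 181 + 5 = 186, the angle opposite QR is not acute, so the smallest enclosing circle has QR as diameter.
Centre = midpoint of QR = (1, 0), r² = 244/4 = 61.
r = √61 ≈ 7.81.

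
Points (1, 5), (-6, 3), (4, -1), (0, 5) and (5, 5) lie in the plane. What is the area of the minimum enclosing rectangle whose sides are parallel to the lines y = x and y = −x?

In coordinates u = x + y, v = x − y the rectangle is axis-aligned; the map (x,y)→(u,v) scales areas by 2.
u-values: 6, -3, 3, 5, 10; range = 10 − (-3) = 13.
v-values: -4, -9, 5, -5, 0; range = 5 − (-9) = 14.
Area = (13 × 14) / 2 = 91.

91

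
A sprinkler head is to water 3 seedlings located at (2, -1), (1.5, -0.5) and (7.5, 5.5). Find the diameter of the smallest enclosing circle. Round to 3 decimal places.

8.515

Call the three points A, B, C in the order given.
Side lengths²: AB² = 0.5, AC² = 72.5, BC² = 72.
Since AC² = 72.5 ≥ 72 + 0.5 = 72.5, the angle opposite AC is not acute, so the smallest enclosing circle has AC as diameter.
Centre = midpoint of AC = (4.75, 2.25), r² = 72.5/4 = 18.125.
Diameter = 2r = 2√(18.125) ≈ 8.515.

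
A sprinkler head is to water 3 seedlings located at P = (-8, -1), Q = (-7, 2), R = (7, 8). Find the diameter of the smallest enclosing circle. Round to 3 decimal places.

17.493

Side lengths²: PQ² = 10, PR² = 306, QR² = 232.
Since PR² = 306 ≥ 232 + 10 = 242, the angle opposite PR is not acute, so the smallest enclosing circle has PR as diameter.
Centre = midpoint of PR = (-0.5, 3.5), r² = 306/4 = 76.5.
Diameter = 2r = 2√(76.5) ≈ 17.493.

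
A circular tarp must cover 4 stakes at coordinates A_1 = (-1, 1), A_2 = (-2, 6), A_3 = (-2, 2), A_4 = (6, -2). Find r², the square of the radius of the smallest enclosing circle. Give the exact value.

A smallest enclosing disk is always determined by at most three of the input points on its boundary.
The farthest pair is A_2–A_4 with squared distance 128. The circle on this segment as diameter has centre (2, 2) and r² = 128/4 = 32.
Check A_1: distance² to centre = 10 ≤ 32, so it lies inside.
All remaining points lie in this disk, and no smaller disk contains both endpoints, so this is the minimum enclosing circle.

32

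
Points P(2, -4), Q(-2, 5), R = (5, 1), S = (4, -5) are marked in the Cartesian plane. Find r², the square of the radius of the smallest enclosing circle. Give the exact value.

34

The minimum enclosing circle of a finite set is fixed by two of the points (as a diameter) or three (as a circumcircle).
The farthest pair is Q–S with squared distance 136. The circle on this segment as diameter has centre (1, 0) and r² = 136/4 = 34.
Check P: distance² to centre = 17 ≤ 34, so it lies inside.
All remaining points lie in this disk, and no smaller disk contains both endpoints, so this is the minimum enclosing circle.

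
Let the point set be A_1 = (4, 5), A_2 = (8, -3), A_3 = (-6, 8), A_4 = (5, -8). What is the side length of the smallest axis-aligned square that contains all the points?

16

The bounding box has width 14 and height 16.
An axis-aligned square enclosing the set must have side ≥ max(width, height).
So the minimum side is max(14, 16) = 16.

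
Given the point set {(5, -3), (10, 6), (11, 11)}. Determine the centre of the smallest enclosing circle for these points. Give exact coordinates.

Call the three points A, B, C in the order given.
Side lengths²: AB² = 106, AC² = 232, BC² = 26.
Since AC² = 232 ≥ 106 + 26 = 132, the angle opposite AC is not acute, so the smallest enclosing circle has AC as diameter.
Centre = midpoint of AC = (8, 4), r² = 232/4 = 58.
Centre = (8, 4).

(8, 4)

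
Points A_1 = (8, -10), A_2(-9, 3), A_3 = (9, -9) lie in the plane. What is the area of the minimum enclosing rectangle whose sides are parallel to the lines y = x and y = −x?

90

In coordinates u = x + y, v = x − y the rectangle is axis-aligned; the map (x,y)→(u,v) scales areas by 2.
u-values: -2, -6, 0; range = 0 − (-6) = 6.
v-values: 18, -12, 18; range = 18 − (-12) = 30.
Area = (6 × 30) / 2 = 90.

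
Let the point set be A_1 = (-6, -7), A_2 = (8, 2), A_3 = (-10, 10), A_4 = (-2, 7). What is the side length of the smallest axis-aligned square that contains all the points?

18

The bounding box has width 18 and height 17.
An axis-aligned square enclosing the set must have side ≥ max(width, height).
So the minimum side is max(18, 17) = 18.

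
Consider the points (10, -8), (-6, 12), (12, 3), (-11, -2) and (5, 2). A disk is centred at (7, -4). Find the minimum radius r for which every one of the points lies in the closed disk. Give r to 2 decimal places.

The required radius is the distance from (7, -4) to the farthest point.
Squared distances: 25, 425, 74, 328, 40.
Maximum is 425, attained at (-6, 12).
r = √425 ≈ 20.62.

20.62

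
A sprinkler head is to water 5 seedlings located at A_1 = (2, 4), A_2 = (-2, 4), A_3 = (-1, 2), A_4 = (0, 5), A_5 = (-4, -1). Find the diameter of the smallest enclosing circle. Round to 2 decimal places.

7.81

By Welzl's lemma the MEC is supported by two points (diametrically opposite) or three points (on a circumcircle).
The farthest pair is A_1–A_5 with squared distance 61. The circle on this segment as diameter has centre (-1, 1.5) and r² = 61/4 = 15.25.
Check A_2: distance² to centre = 7.25 ≤ 15.25, so it lies inside.
All remaining points lie in this disk, and no smaller disk contains both endpoints, so this is the minimum enclosing circle.
Diameter = 2r = 2√(15.25) ≈ 7.81.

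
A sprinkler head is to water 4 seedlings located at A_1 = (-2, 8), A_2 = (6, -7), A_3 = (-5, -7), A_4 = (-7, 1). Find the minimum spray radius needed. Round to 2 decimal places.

8.67

The minimum enclosing circle is determined by three boundary points: A_1, A_2, A_3.
Their circumcentre is (0.5, -0.3) with r² = 75.14.
The farthest remaining point A_4 is at distance² 57.94 ≤ 75.14.
r = √(75.14) ≈ 8.67.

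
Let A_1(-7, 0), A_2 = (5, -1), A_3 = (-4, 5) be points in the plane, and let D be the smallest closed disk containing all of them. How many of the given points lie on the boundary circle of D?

3

Side lengths²: A_1A_2² = 145, A_1A_3² = 34, A_2A_3² = 117.
Since A_1A_2² = 145 < 117 + 34 = 151, the triangle is acute, so the smallest enclosing circle is the circumcircle.
Circumcentre = (-41/42, -3/14), r² = 32045/882.
The points at distance exactly r from the centre are A_1, A_2, A_3 — 3 points.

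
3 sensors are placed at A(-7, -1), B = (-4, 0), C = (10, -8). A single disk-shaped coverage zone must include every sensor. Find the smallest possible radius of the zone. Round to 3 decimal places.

Side lengths²: AB² = 10, AC² = 338, BC² = 260.
Since AC² = 338 ≥ 260 + 10 = 270, the angle opposite AC is not acute, so the smallest enclosing circle has AC as diameter.
Centre = midpoint of AC = (1.5, -4.5), r² = 338/4 = 84.5.
r = √(84.5) ≈ 9.192.

9.192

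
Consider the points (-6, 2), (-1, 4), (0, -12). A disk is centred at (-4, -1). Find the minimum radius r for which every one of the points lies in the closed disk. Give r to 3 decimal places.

The required radius is the distance from (-4, -1) to the farthest point.
Squared distances: 13, 34, 137.
Maximum is 137, attained at (0, -12).
r = √137 ≈ 11.705.

11.705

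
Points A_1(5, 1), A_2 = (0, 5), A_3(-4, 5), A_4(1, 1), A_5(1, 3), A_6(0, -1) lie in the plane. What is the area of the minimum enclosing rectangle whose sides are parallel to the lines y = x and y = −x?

In coordinates u = x + y, v = x − y the rectangle is axis-aligned; the map (x,y)→(u,v) scales areas by 2.
u-values: 6, 5, 1, 2, 4, -1; range = 6 − (-1) = 7.
v-values: 4, -5, -9, 0, -2, 1; range = 4 − (-9) = 13.
Area = (7 × 13) / 2 = 45.5.

45.5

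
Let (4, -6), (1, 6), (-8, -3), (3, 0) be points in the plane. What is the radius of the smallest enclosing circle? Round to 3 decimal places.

7.212

A smallest enclosing disk is always determined by at most three of the input points on its boundary.
The minimum enclosing circle is determined by three boundary points: (4, -6), (1, 6), (-8, -3).
Their circumcentre is (-1.1, -0.9) with r² = 52.02.
The farthest remaining point (3, 0) is at distance² 17.62 ≤ 52.02.
r = √(52.02) ≈ 7.212.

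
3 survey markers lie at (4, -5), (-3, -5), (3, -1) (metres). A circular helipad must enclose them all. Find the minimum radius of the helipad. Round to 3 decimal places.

3.717

Call the three points A, B, C in the order given.
Side lengths²: AB² = 49, AC² = 17, BC² = 52.
Since BC² = 52 < 49 + 17 = 66, the triangle is acute, so the smallest enclosing circle is the circumcircle.
Circumcentre = (0.5, -3.75), r² = 13.8125.
r = √(13.8125) ≈ 3.717.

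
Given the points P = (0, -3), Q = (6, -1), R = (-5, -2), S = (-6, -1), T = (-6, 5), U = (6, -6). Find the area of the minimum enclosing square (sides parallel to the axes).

144

The bounding box has width 12 and height 11.
An axis-aligned square enclosing the set must have side ≥ max(width, height).
So the minimum side is max(12, 11) = 12.
Area = 12² = 144.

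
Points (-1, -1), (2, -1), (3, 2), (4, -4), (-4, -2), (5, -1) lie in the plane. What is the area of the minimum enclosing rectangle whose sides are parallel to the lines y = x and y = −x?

In coordinates u = x + y, v = x − y the rectangle is axis-aligned; the map (x,y)→(u,v) scales areas by 2.
u-values: -2, 1, 5, 0, -6, 4; range = 5 − (-6) = 11.
v-values: 0, 3, 1, 8, -2, 6; range = 8 − (-2) = 10.
Area = (11 × 10) / 2 = 55.

55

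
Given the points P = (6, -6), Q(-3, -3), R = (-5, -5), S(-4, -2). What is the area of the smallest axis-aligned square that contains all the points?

121

The bounding box has width 11 and height 4.
An axis-aligned square enclosing the set must have side ≥ max(width, height).
So the minimum side is max(11, 4) = 11.
Area = 11² = 121.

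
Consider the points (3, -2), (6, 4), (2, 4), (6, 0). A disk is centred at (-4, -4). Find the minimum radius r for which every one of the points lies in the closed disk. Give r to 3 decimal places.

The required radius is the distance from (-4, -4) to the farthest point.
Squared distances: 53, 164, 100, 116.
Maximum is 164, attained at (6, 4).
r = √164 ≈ 12.806.

12.806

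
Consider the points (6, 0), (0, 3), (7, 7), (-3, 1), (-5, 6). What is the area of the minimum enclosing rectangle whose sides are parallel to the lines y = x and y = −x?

136

In coordinates u = x + y, v = x − y the rectangle is axis-aligned; the map (x,y)→(u,v) scales areas by 2.
u-values: 6, 3, 14, -2, 1; range = 14 − (-2) = 16.
v-values: 6, -3, 0, -4, -11; range = 6 − (-11) = 17.
Area = (16 × 17) / 2 = 136.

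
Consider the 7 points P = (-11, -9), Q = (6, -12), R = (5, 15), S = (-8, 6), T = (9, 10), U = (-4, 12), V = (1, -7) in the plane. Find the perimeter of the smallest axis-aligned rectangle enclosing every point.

94

Width = max x − min x = 9 − (-11) = 20.
Height = max y − min y = 15 − (-12) = 27.
Perimeter = 2(20 + 27) = 94.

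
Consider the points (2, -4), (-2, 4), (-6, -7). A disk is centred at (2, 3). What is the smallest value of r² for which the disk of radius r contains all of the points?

164

The required radius is the distance from (2, 3) to the farthest point.
Squared distances: 49, 17, 164.
Maximum is 164, attained at (-6, -7).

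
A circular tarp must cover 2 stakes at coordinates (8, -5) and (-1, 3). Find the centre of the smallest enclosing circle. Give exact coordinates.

(3.5, -1)

The smallest circle enclosing two points has them as diameter endpoints.
Centre = midpoint = (3.5, -1); r² = |(8, -5)−(-1, 3)|²/4 = 145/4 = 36.25.
Centre = (3.5, -1).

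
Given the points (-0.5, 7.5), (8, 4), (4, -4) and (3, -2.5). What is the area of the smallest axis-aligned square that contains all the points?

The bounding box has width 8.5 and height 11.5.
An axis-aligned square enclosing the set must have side ≥ max(width, height).
So the minimum side is max(8.5, 11.5) = 11.5.
Area = 11.5² = 132.25.

132.25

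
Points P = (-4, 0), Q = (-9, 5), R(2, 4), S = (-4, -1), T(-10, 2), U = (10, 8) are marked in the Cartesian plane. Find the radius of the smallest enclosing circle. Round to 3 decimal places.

10.440

A smallest enclosing disk is always determined by at most three of the input points on its boundary.
The farthest pair is T–U with squared distance 436. The circle on this segment as diameter has centre (0, 5) and r² = 436/4 = 109.
Check P: distance² to centre = 41 ≤ 109, so it lies inside.
All remaining points lie in this disk, and no smaller disk contains both endpoints, so this is the minimum enclosing circle.
r = √109 ≈ 10.440.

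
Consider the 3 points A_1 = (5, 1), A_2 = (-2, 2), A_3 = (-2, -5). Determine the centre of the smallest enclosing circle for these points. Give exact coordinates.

(15/14, -1.5)

Side lengths²: A_1A_2² = 50, A_1A_3² = 85, A_2A_3² = 49.
Since A_1A_3² = 85 < 50 + 49 = 99, the triangle is acute, so the smallest enclosing circle is the circumcircle.
Circumcentre = (15/14, -1.5), r² = 2125/98.
Centre = (15/14, -1.5).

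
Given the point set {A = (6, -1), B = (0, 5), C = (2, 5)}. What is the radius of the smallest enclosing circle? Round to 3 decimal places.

Side lengths²: AB² = 72, AC² = 52, BC² = 4.
Since AB² = 72 ≥ 52 + 4 = 56, the angle opposite AB is not acute, so the smallest enclosing circle has AB as diameter.
Centre = midpoint of AB = (3, 2), r² = 72/4 = 18.
r = √18 ≈ 4.243.

4.243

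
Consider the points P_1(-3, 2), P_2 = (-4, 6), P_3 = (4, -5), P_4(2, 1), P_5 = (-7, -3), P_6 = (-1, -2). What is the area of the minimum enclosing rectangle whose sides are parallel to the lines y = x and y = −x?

123.5

In coordinates u = x + y, v = x − y the rectangle is axis-aligned; the map (x,y)→(u,v) scales areas by 2.
u-values: -1, 2, -1, 3, -10, -3; range = 3 − (-10) = 13.
v-values: -5, -10, 9, 1, -4, 1; range = 9 − (-10) = 19.
Area = (13 × 19) / 2 = 123.5.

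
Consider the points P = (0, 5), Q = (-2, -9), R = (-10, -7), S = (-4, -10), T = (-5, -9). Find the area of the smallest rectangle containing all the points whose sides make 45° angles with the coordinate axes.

In coordinates u = x + y, v = x − y the rectangle is axis-aligned; the map (x,y)→(u,v) scales areas by 2.
u-values: 5, -11, -17, -14, -14; range = 5 − (-17) = 22.
v-values: -5, 7, -3, 6, 4; range = 7 − (-5) = 12.
Area = (22 × 12) / 2 = 132.

132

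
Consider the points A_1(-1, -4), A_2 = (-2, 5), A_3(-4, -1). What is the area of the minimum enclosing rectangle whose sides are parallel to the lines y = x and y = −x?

In coordinates u = x + y, v = x − y the rectangle is axis-aligned; the map (x,y)→(u,v) scales areas by 2.
u-values: -5, 3, -5; range = 3 − (-5) = 8.
v-values: 3, -7, -3; range = 3 − (-7) = 10.
Area = (8 × 10) / 2 = 40.

40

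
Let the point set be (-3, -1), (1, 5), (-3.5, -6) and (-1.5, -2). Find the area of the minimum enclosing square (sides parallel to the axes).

121

The bounding box has width 4.5 and height 11.
An axis-aligned square enclosing the set must have side ≥ max(width, height).
So the minimum side is max(4.5, 11) = 11.
Area = 11² = 121.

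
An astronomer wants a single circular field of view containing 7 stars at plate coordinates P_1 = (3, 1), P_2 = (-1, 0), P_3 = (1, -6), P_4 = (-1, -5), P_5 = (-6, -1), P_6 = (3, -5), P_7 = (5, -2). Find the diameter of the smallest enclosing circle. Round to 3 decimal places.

The farthest pair is P_5–P_7 with squared distance 122. The circle on this segment as diameter has centre (-0.5, -1.5) and r² = 122/4 = 30.5.
Check P_1: distance² to centre = 18.5 ≤ 30.5, so it lies inside.
All remaining points lie in this disk, and no smaller disk contains both endpoints, so this is the minimum enclosing circle.
Diameter = 2r = 2√(30.5) ≈ 11.045.

11.045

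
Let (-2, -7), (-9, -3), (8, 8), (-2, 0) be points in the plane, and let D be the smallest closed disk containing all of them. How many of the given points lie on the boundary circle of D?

A smallest enclosing disk is always determined by at most three of the input points on its boundary.
The farthest pair is (-9, -3)–(8, 8) with squared distance 410. The circle on this segment as diameter has centre (-0.5, 2.5) and r² = 410/4 = 102.5.
Check (-2, -7): distance² to centre = 92.5 ≤ 102.5, so it lies inside.
All remaining points lie in this disk, and no smaller disk contains both endpoints, so this is the minimum enclosing circle.
The points at distance exactly r from the centre are (-9, -3), (8, 8) — 2 points.

2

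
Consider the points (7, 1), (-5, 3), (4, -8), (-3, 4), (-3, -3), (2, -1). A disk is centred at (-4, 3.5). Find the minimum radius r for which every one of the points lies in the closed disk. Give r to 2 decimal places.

14.01

The required radius is the distance from (-4, 3.5) to the farthest point.
Squared distances: 127.25, 1.25, 196.25, 1.25, 43.25, 56.25.
Maximum is 196.25, attained at (4, -8).
r = √(196.25) ≈ 14.01.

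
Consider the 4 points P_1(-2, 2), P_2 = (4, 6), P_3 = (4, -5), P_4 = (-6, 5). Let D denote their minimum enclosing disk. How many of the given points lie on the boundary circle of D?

3

By Welzl's lemma the MEC is supported by two points (diametrically opposite) or three points (on a circumcircle).
The minimum enclosing circle is determined by three boundary points: P_2, P_3, P_4.
Their circumcentre is (-0.5, 0.5) with r² = 50.5.
The farthest remaining point P_1 is at distance² 4.5 ≤ 50.5.
The points at distance exactly r from the centre are P_2, P_3, P_4 — 3 points.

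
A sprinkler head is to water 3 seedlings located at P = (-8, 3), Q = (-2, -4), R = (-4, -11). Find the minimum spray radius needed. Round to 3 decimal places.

7.280

Side lengths²: PQ² = 85, PR² = 212, QR² = 53.
Since PR² = 212 ≥ 85 + 53 = 138, the angle opposite PR is not acute, so the smallest enclosing circle has PR as diameter.
Centre = midpoint of PR = (-6, -4), r² = 212/4 = 53.
r = √53 ≈ 7.280.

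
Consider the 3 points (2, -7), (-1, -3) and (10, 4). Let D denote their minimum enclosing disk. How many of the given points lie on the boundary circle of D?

Call the three points A, B, C in the order given.
Side lengths²: AB² = 25, AC² = 185, BC² = 170.
Since AC² = 185 < 170 + 25 = 195, the triangle is acute, so the smallest enclosing circle is the circumcircle.
Circumcentre = (145/26, -31/26), r² = 15725/338.
The points at distance exactly r from the centre are (2, -7), (-1, -3), (10, 4) — 3 points.

3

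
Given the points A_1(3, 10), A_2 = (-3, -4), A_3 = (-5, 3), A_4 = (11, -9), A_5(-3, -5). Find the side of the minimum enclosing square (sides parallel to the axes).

19

The bounding box has width 16 and height 19.
An axis-aligned square enclosing the set must have side ≥ max(width, height).
So the minimum side is max(16, 19) = 19.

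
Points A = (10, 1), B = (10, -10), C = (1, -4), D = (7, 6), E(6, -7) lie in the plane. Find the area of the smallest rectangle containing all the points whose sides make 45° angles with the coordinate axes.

In coordinates u = x + y, v = x − y the rectangle is axis-aligned; the map (x,y)→(u,v) scales areas by 2.
u-values: 11, 0, -3, 13, -1; range = 13 − (-3) = 16.
v-values: 9, 20, 5, 1, 13; range = 20 − 1 = 19.
Area = (16 × 19) / 2 = 152.

152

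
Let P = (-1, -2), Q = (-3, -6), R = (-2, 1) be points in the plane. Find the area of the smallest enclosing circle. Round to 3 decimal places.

39.270

Side lengths²: PQ² = 20, PR² = 10, QR² = 50.
Since QR² = 50 ≥ 20 + 10 = 30, the angle opposite QR is not acute, so the smallest enclosing circle has QR as diameter.
Centre = midpoint of QR = (-2.5, -2.5), r² = 50/4 = 12.5.
Area = π·r² = π·12.5 ≈ 39.270.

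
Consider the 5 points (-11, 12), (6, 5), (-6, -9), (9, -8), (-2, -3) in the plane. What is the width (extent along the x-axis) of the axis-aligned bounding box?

20

max x = 9, min x = -11, so width = 20.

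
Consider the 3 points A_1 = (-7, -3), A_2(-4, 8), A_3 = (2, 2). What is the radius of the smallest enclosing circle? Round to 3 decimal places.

Side lengths²: A_1A_2² = 130, A_1A_3² = 106, A_2A_3² = 72.
Since A_1A_2² = 130 < 106 + 72 = 178, the triangle is acute, so the smallest enclosing circle is the circumcircle.
Circumcentre = (-55/14, 29/14), r² = 3445/98.
r = √(3445/98) ≈ 5.929.

5.929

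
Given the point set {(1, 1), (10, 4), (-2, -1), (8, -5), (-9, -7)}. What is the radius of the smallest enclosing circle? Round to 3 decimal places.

10.977

The minimum enclosing circle of a finite set is fixed by two of the points (as a diameter) or three (as a circumcircle).
The farthest pair is (10, 4)–(-9, -7) with squared distance 482. The circle on this segment as diameter has centre (0.5, -1.5) and r² = 482/4 = 120.5.
Check (1, 1): distance² to centre = 6.5 ≤ 120.5, so it lies inside.
All remaining points lie in this disk, and no smaller disk contains both endpoints, so this is the minimum enclosing circle.
r = √(120.5) ≈ 10.977.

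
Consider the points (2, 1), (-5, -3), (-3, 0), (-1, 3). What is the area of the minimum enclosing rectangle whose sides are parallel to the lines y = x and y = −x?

27.5

In coordinates u = x + y, v = x − y the rectangle is axis-aligned; the map (x,y)→(u,v) scales areas by 2.
u-values: 3, -8, -3, 2; range = 3 − (-8) = 11.
v-values: 1, -2, -3, -4; range = 1 − (-4) = 5.
Area = (11 × 5) / 2 = 27.5.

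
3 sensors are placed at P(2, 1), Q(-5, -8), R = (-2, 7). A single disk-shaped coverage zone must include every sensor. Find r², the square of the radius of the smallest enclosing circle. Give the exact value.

58.5

Side lengths²: PQ² = 130, PR² = 52, QR² = 234.
Since QR² = 234 ≥ 130 + 52 = 182, the angle opposite QR is not acute, so the smallest enclosing circle has QR as diameter.
Centre = midpoint of QR = (-3.5, -0.5), r² = 234/4 = 58.5.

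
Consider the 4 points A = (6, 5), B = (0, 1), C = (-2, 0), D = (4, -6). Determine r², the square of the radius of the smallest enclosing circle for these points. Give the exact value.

11125/338

The minimum enclosing circle is determined by three boundary points: A, C, D.
Their circumcentre is (97/26, -7/26) with r² = 11125/338.
The farthest remaining point B is at distance² 5249/338 ≤ 11125/338.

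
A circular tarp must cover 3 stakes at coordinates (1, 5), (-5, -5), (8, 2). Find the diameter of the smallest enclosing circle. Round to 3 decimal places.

14.765

Call the three points A, B, C in the order given.
Side lengths²: AB² = 136, AC² = 58, BC² = 218.
Since BC² = 218 ≥ 136 + 58 = 194, the angle opposite BC is not acute, so the smallest enclosing circle has BC as diameter.
Centre = midpoint of BC = (1.5, -1.5), r² = 218/4 = 54.5.
Diameter = 2r = 2√(54.5) ≈ 14.765.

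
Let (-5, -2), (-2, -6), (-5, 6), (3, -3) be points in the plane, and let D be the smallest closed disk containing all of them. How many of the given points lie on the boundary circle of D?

3

The minimum enclosing circle is determined by three boundary points: (-2, -6), (-5, 6), (3, -3).
Their circumcentre is (-109/46, 13/46) with r² = 41905/1058.
The farthest remaining point (-5, -2) is at distance² 12833/1058 ≤ 41905/1058.
The points at distance exactly r from the centre are (-2, -6), (-5, 6), (3, -3) — 3 points.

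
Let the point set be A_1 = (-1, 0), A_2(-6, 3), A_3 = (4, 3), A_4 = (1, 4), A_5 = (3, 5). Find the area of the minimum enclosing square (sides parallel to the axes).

The bounding box has width 10 and height 5.
An axis-aligned square enclosing the set must have side ≥ max(width, height).
So the minimum side is max(10, 5) = 10.
Area = 10² = 100.

100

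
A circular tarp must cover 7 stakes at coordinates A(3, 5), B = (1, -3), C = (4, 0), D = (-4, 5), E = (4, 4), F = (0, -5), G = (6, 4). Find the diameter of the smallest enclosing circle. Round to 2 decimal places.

By Welzl's lemma the MEC is supported by two points (diametrically opposite) or three points (on a circumcircle).
The minimum enclosing circle is determined by three boundary points: D, F, G.
Their circumcentre is (0.65625, 1.0625) with r² = 37.1845703125.
The farthest remaining point A is at distance² 20.9970703125 ≤ 37.1845703125.
Diameter = 2r = 2√(37.1845703125) ≈ 12.20.

12.20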